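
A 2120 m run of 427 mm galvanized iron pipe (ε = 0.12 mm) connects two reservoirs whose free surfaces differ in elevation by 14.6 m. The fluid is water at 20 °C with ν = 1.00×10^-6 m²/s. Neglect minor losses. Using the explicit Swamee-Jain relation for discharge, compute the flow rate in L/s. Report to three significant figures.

Q ≈ 275 L/s

Swamee-Jain (Type II): Q = -0.965·√(gD⁵h_f/L)·ln[ε/(3.7D) + √(3.17ν²L/(gD³h_f))]
√(gD⁵h_f/L) = √(9.81·0.427⁵·14.6/2120) = 0.03097
ε/(3.7D) = 7.60×10^-5; √(3.17ν²L/(gD³h_f)) = 2.45×10^-5
Q = -0.965·0.03097·ln(1.005×10^-4) = 0.2751 m³/s
Check: V = 1.92 m/s, Re = 8.20×10^5, f = 0.01573, h_f = 14.7 m ≈ 14.6 m ✓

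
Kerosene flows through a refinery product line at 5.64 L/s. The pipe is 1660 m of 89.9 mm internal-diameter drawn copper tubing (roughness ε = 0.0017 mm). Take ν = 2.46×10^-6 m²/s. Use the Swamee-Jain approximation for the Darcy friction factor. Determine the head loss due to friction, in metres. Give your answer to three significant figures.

V = 4Q/(πD²) = 4·0.00564/(π·0.0899²) = 0.8885 m/s
Re = VD/ν = 0.8885·0.0899/2.46×10^-6 = 3.25×10^4 → turbulent
ε/D = 0.0017/89.9 = 1.89×10^-5
Swamee-Jain: f = 0.02300
h_f = f(L/D)V²/(2g) = 0.02300·(1660/0.0899)·0.8885²/(2·9.81) = 17.09 m

h_f ≈ 17.1 m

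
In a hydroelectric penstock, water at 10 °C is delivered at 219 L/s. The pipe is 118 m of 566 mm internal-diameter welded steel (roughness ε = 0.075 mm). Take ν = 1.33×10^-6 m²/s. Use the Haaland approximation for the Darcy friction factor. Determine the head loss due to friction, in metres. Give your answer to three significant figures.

V = 4Q/(πD²) = 4·0.219/(π·0.566²) = 0.8704 m/s
Re = VD/ν = 0.8704·0.566/1.33×10^-6 = 3.70×10^5 → turbulent
ε/D = 0.075/566 = 1.33×10^-4
Haaland: f = 0.01511
h_f = f(L/D)V²/(2g) = 0.01511·(118/0.566)·0.8704²/(2·9.81) = 0.1216 m

h_f ≈ 0.122 m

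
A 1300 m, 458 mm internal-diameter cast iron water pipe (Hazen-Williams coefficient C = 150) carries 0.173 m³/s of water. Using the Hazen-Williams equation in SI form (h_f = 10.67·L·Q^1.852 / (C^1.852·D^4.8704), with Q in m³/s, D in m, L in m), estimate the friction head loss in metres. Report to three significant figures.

h_f = 10.67·1300·0.173^1.852 / (150^1.852·0.458^4.8704) = 2.252 m

h_f ≈ 2.25 m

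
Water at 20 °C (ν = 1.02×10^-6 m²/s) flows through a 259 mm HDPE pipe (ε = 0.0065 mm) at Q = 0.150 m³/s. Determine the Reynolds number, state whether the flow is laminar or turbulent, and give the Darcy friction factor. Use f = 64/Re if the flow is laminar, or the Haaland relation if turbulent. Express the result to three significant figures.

Re ≈ 7.23×10^5; turbulent; f ≈ 0.0126

V = 4Q/(πD²) = 2.847 m/s
Re = VD/ν = 2.847·0.259/1.02×10^-6 = 7.23×10^5
Re > 4000 → turbulent; ε/D = 2.51×10^-5
Haaland: f = 0.01263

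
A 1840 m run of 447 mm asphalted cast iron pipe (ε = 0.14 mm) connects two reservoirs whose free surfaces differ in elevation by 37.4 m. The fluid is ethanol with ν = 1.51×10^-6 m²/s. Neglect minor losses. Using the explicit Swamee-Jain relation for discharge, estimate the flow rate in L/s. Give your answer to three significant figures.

Q ≈ 527 L/s

Swamee-Jain (Type II): Q = -0.965·√(gD⁵h_f/L)·ln[ε/(3.7D) + √(3.17ν²L/(gD³h_f))]
√(gD⁵h_f/L) = √(9.81·0.447⁵·37.4/1840) = 0.05965
ε/(3.7D) = 8.46×10^-5; √(3.17ν²L/(gD³h_f)) = 2.01×10^-5
Q = -0.965·0.05965·ln(1.048×10^-4) = 0.5275 m³/s
Check: V = 3.36 m/s, Re = 9.95×10^5, f = 0.01588, h_f = 37.6 m ≈ 37.4 m ✓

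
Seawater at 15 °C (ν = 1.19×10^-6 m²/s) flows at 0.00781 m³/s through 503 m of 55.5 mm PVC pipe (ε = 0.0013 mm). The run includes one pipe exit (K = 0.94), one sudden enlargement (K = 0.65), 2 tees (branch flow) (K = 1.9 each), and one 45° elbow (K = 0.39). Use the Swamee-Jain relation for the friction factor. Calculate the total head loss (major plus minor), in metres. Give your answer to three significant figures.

V = 4Q/(πD²) = 3.228 m/s; V²/2g = 0.5312 m
Re = 1.51×10^5, ε/D = 2.34×10^-5 → f = 0.01661 (Swamee-Jain)
Major: h_f = f(L/D)·V²/2g = 0.01661·9063·0.5312 = 79.96 m
Minor: ΣK = 5.78; h_m = ΣK·V²/2g = 3.070 m
Total H_L = 79.96 + 3.070 = 83.03 m

H_L ≈ 83.0 m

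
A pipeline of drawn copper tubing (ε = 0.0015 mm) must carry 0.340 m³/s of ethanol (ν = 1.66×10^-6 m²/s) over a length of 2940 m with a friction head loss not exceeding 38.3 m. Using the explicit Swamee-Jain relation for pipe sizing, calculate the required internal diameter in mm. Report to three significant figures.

D ≈ 396 mm

Swamee-Jain (Type III): D = 0.66·[ε^1.25·(LQ²/(gh_f))^4.75 + ν·Q^9.4·(L/(gh_f))^5.2]^0.04
LQ²/(gh_f) = 0.9046; L/(gh_f) = 7.825
Term 1 = ε^1.25·(…)^4.75 = 3.26×10^-8; Term 2 = ν·Q^9.4·(…)^5.2 = 2.90×10^-6
D = 0.66·(3.26×10^-8 + 2.90×10^-6)^0.04 = 0.3965 m = 396 mm
Check: V = 2.75 m/s, Re = 6.58×10^5, f = 0.01254, h_f = 36.0 m ≈ 38.3 m ✓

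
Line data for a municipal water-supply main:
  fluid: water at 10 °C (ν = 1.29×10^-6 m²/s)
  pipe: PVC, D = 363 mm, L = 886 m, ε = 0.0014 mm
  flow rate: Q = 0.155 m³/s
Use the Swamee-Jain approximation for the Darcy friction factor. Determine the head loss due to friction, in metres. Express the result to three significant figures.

h_f ≈ 3.78 m

V = 4Q/(πD²) = 4·0.155/(π·0.363²) = 1.498 m/s
Re = VD/ν = 1.498·0.363/1.29×10^-6 = 4.21×10^5 → turbulent
ε/D = 0.0014/363 = 3.86×10^-6
Swamee-Jain: f = 0.01356
h_f = f(L/D)V²/(2g) = 0.01356·(886/0.363)·1.498²/(2·9.81) = 3.783 m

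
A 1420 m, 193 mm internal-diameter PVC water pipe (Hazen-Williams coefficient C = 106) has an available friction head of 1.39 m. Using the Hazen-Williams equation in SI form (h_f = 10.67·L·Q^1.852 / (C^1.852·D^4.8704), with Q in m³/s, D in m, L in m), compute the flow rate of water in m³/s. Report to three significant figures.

Q ≈ 0.00926 m³/s

Rearranging: Q = [h_f·C^1.852·D^4.8704 / (10.67·L)]^(1/1.852)
Q = [1.39·106^1.852·0.193^4.8704 / (10.67·1420)]^0.540 = 0.009256 m³/s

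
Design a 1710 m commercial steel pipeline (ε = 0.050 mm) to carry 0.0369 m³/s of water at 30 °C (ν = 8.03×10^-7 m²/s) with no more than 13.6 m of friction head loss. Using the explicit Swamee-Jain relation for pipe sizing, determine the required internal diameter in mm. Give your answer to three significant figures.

D ≈ 191 mm

Swamee-Jain (Type III): D = 0.66·[ε^1.25·(LQ²/(gh_f))^4.75 + ν·Q^9.4·(L/(gh_f))^5.2]^0.04
LQ²/(gh_f) = 0.01745; L/(gh_f) = 12.82
Term 1 = ε^1.25·(…)^4.75 = 1.87×10^-14; Term 2 = ν·Q^9.4·(…)^5.2 = 1.57×10^-14
D = 0.66·(1.87×10^-14 + 1.57×10^-14)^0.04 = 0.1910 m = 191 mm
Check: V = 1.29 m/s, Re = 3.06×10^5, f = 0.01675, h_f = 12.7 m ≈ 13.6 m ✓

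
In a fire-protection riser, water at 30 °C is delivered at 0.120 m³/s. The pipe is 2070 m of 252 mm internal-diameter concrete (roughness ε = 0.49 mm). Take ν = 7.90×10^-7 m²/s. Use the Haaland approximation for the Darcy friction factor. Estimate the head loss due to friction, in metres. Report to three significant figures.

h_f ≈ 57.0 m

V = 4Q/(πD²) = 4·0.120/(π·0.252²) = 2.406 m/s
Re = VD/ν = 2.406·0.252/7.90×10^-7 = 7.67×10^5 → turbulent
ε/D = 0.49/252 = 0.00194
Haaland: f = 0.02351
h_f = f(L/D)V²/(2g) = 0.02351·(2070/0.252)·2.406²/(2·9.81) = 56.97 m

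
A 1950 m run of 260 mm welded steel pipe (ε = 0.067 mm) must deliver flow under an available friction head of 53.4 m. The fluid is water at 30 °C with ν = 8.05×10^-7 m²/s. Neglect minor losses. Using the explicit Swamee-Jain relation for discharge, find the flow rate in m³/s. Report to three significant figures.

Swamee-Jain (Type II): Q = -0.965·√(gD⁵h_f/L)·ln[ε/(3.7D) + √(3.17ν²L/(gD³h_f))]
√(gD⁵h_f/L) = √(9.81·0.260⁵·53.4/1950) = 0.01787
ε/(3.7D) = 6.96×10^-5; √(3.17ν²L/(gD³h_f)) = 2.09×10^-5
Q = -0.965·0.01787·ln(9.050×10^-5) = 0.1605 m³/s
Check: V = 3.02 m/s, Re = 9.76×10^5, f = 0.01538, h_f = 53.7 m ≈ 53.4 m ✓

Q ≈ 0.161 m³/s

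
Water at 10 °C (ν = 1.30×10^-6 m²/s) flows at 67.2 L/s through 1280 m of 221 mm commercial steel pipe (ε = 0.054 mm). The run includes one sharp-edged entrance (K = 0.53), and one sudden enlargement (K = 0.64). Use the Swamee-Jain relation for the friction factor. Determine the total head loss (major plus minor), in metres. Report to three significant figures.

H_L ≈ 15.3 m

V = 4Q/(πD²) = 1.752 m/s; V²/2g = 0.1564 m
Re = 2.98×10^5, ε/D = 2.44×10^-4 → f = 0.01667 (Swamee-Jain)
Major: h_f = f(L/D)·V²/2g = 0.01667·5792·0.1564 = 15.10 m
Minor: ΣK = 1.17; h_m = ΣK·V²/2g = 0.1830 m
Total H_L = 15.10 + 0.1830 = 15.28 m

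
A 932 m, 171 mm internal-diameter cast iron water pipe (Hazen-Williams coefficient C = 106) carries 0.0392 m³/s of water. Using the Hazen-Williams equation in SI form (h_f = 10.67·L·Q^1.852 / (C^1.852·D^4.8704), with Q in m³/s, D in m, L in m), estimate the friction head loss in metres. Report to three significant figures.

h_f ≈ 23.8 m

h_f = 10.67·932·0.0392^1.852 / (106^1.852·0.171^4.8704) = 23.83 m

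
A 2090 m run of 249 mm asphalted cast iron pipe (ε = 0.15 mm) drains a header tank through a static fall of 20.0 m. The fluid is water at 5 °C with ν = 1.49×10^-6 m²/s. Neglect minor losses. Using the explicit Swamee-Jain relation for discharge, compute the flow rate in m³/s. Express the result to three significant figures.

Q ≈ 0.0765 m³/s

Swamee-Jain (Type II): Q = -0.965·√(gD⁵h_f/L)·ln[ε/(3.7D) + √(3.17ν²L/(gD³h_f))]
√(gD⁵h_f/L) = √(9.81·0.249⁵·20.0/2090) = 0.009479
ε/(3.7D) = 1.63×10^-4; √(3.17ν²L/(gD³h_f)) = 6.97×10^-5
Q = -0.965·0.009479·ln(2.325×10^-4) = 0.07653 m³/s
Check: V = 1.57 m/s, Re = 2.63×10^5, f = 0.01906, h_f = 20.1 m ≈ 20.0 m ✓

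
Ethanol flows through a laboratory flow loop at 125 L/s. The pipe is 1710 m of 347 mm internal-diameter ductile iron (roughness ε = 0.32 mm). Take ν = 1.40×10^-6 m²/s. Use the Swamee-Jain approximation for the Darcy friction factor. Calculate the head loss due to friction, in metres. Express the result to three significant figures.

h_f ≈ 8.92 m

V = 4Q/(πD²) = 4·0.125/(π·0.347²) = 1.322 m/s
Re = VD/ν = 1.322·0.347/1.40×10^-6 = 3.28×10^5 → turbulent
ε/D = 0.32/347 = 9.22×10^-4
Swamee-Jain: f = 0.02033
h_f = f(L/D)V²/(2g) = 0.02033·(1710/0.347)·1.322²/(2·9.81) = 8.923 m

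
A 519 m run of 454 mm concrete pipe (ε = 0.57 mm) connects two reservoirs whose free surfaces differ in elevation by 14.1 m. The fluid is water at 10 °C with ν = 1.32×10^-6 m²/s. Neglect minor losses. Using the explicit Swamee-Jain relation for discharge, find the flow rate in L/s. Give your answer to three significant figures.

Q ≈ 550 L/s

Swamee-Jain (Type II): Q = -0.965·√(gD⁵h_f/L)·ln[ε/(3.7D) + √(3.17ν²L/(gD³h_f))]
√(gD⁵h_f/L) = √(9.81·0.454⁵·14.1/519) = 0.07170
ε/(3.7D) = 3.39×10^-4; √(3.17ν²L/(gD³h_f)) = 1.49×10^-5
Q = -0.965·0.07170·ln(3.542×10^-4) = 0.5497 m³/s
Check: V = 3.40 m/s, Re = 1.17×10^6, f = 0.02107, h_f = 14.2 m ≈ 14.1 m ✓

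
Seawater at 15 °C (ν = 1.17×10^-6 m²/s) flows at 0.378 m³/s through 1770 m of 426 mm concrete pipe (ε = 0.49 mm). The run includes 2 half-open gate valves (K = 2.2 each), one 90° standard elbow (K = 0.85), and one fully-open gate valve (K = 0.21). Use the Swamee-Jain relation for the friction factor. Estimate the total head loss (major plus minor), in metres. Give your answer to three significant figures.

H_L ≈ 32.8 m

V = 4Q/(πD²) = 2.652 m/s; V²/2g = 0.3585 m
Re = 9.66×10^5, ε/D = 0.00115 → f = 0.02069 (Swamee-Jain)
Major: h_f = f(L/D)·V²/2g = 0.02069·4155·0.3585 = 30.82 m
Minor: ΣK = 5.46; h_m = ΣK·V²/2g = 1.957 m
Total H_L = 30.82 + 1.957 = 32.78 m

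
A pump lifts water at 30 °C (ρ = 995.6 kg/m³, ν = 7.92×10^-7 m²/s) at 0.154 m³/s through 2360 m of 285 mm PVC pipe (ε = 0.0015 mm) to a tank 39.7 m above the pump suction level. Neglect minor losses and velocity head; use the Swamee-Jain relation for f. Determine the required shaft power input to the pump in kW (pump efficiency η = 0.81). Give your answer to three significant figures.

P_shaft ≈ 129 kW

V = 4Q/(πD²) = 2.414 m/s; Re = 8.69×10^5; ε/D = 5.26×10^-6; f = 0.01201
h_f = f(L/D)V²/2g = 29.53 m
Total head H = z + h_f = 39.7 + 29.53 = 69.23 m
P_hyd = ρgQH = 995.6·9.81·0.154·69.23 = 104.1 kW
P_shaft = P_hyd/η = 104.1/0.81 = 128.6 kW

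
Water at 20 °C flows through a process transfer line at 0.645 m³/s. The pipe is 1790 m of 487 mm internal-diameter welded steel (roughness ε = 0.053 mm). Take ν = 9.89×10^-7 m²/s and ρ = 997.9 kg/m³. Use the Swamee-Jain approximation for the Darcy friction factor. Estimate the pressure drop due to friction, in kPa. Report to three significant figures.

V = 4Q/(πD²) = 4·0.645/(π·0.487²) = 3.463 m/s
Re = VD/ν = 3.463·0.487/9.89×10^-7 = 1.71×10^6 → turbulent
ε/D = 0.053/487 = 1.09×10^-4
Swamee-Jain: f = 0.01315
h_f = f(L/D)V²/(2g) = 0.01315·(1790/0.487)·3.463²/(2·9.81) = 29.53 m
Δp = ρg·h_f = 997.9·9.81·29.53 = 289.0 kPa

Δp ≈ 289 kPa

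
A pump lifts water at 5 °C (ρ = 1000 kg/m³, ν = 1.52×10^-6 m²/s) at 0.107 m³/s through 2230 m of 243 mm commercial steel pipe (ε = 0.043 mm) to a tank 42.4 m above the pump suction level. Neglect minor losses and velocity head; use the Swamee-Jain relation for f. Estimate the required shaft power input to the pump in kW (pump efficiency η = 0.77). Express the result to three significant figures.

P_shaft ≈ 111 kW

V = 4Q/(πD²) = 2.307 m/s; Re = 3.69×10^5; ε/D = 1.77×10^-4; f = 0.01576
h_f = f(L/D)V²/2g = 39.23 m
Total head H = z + h_f = 42.4 + 39.23 = 81.63 m
P_hyd = ρgQH = 1000·9.81·0.107·81.63 = 85.68 kW
P_shaft = P_hyd/η = 85.68/0.77 = 111.3 kW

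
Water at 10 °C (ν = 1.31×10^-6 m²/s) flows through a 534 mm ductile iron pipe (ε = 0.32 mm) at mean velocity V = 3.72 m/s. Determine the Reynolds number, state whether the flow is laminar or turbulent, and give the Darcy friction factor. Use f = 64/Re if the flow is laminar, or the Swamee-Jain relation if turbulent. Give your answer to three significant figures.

Re = VD/ν = 3.720·0.534/1.31×10^-6 = 1.52×10^6
Re > 4000 → turbulent; ε/D = 5.99×10^-4
Swamee-Jain: f = 0.01777

Re ≈ 1.52×10^6; turbulent; f ≈ 0.0178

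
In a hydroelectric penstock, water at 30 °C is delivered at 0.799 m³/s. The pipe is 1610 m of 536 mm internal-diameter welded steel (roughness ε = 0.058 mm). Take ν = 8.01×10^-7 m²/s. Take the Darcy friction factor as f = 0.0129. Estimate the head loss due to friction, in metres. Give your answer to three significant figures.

h_f ≈ 24.8 m

V = 4Q/(πD²) = 4·0.799/(π·0.536²) = 3.541 m/s
h_f = f(L/D)V²/(2g) = 0.01290·(1610/0.536)·3.541²/(2·9.81) = 24.76 m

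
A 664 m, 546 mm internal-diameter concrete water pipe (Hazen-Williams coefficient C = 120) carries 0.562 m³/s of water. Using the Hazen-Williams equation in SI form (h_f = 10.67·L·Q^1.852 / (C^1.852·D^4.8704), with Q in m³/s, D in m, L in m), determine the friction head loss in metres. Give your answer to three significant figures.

h_f = 10.67·664·0.562^1.852 / (120^1.852·0.546^4.8704) = 6.549 m

h_f ≈ 6.55 m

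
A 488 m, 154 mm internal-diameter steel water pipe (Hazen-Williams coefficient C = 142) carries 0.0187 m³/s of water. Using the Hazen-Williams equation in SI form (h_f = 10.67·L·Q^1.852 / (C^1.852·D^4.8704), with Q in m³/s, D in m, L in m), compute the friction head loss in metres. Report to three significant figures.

h_f = 10.67·488·0.0187^1.852 / (142^1.852·0.154^4.8704) = 3.070 m

h_f ≈ 3.07 m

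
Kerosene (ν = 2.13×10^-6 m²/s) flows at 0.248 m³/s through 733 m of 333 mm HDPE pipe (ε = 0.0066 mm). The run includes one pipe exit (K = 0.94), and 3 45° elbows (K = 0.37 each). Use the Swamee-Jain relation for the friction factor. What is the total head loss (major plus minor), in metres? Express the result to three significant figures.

V = 4Q/(πD²) = 2.848 m/s; V²/2g = 0.4133 m
Re = 4.45×10^5, ε/D = 1.98×10^-5 → f = 0.01366 (Swamee-Jain)
Major: h_f = f(L/D)·V²/2g = 0.01366·2201·0.4133 = 12.43 m
Minor: ΣK = 2.05; h_m = ΣK·V²/2g = 0.8472 m
Total H_L = 12.43 + 0.8472 = 13.27 m

H_L ≈ 13.3 m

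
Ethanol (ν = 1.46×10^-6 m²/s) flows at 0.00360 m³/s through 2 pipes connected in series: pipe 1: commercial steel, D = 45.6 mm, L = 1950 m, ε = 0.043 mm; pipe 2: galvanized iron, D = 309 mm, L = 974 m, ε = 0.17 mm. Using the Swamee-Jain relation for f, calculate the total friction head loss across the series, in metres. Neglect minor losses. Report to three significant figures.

H ≈ 244 m

Pipe 1: V = 2.204 m/s, Re = 6.88×10^4, ε/D = 9.43×10^-4, f = 0.02305, h_1 = f(L/D)V²/2g = 244.1 m
Pipe 2: V = 0.04801 m/s, Re = 1.02×10^4, ε/D = 5.50×10^-4, f = 0.03179, h_2 = f(L/D)V²/2g = 0.01177 m
Series → Q common, losses add: H = Σh = 244.1 m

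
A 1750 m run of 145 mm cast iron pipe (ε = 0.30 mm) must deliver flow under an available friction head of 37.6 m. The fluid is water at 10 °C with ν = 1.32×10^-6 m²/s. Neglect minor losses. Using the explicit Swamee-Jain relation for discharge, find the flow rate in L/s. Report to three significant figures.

Q ≈ 26.0 L/s

Swamee-Jain (Type II): Q = -0.965·√(gD⁵h_f/L)·ln[ε/(3.7D) + √(3.17ν²L/(gD³h_f))]
√(gD⁵h_f/L) = √(9.81·0.145⁵·37.6/1750) = 0.003676
ε/(3.7D) = 5.59×10^-4; √(3.17ν²L/(gD³h_f)) = 9.27×10^-5
Q = -0.965·0.003676·ln(6.519×10^-4) = 0.02602 m³/s
Check: V = 1.58 m/s, Re = 1.73×10^5, f = 0.02482, h_f = 37.9 m ≈ 37.6 m ✓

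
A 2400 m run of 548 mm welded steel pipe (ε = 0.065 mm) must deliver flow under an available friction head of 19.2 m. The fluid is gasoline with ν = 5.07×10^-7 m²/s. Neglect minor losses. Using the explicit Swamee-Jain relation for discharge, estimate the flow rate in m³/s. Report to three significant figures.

Swamee-Jain (Type II): Q = -0.965·√(gD⁵h_f/L)·ln[ε/(3.7D) + √(3.17ν²L/(gD³h_f))]
√(gD⁵h_f/L) = √(9.81·0.548⁵·19.2/2400) = 0.06228
ε/(3.7D) = 3.21×10^-5; √(3.17ν²L/(gD³h_f)) = 7.94×10^-6
Q = -0.965·0.06228·ln(4.000×10^-5) = 0.6086 m³/s
Check: V = 2.58 m/s, Re = 2.79×10^6, f = 0.01300, h_f = 19.3 m ≈ 19.2 m ✓

Q ≈ 0.609 m³/s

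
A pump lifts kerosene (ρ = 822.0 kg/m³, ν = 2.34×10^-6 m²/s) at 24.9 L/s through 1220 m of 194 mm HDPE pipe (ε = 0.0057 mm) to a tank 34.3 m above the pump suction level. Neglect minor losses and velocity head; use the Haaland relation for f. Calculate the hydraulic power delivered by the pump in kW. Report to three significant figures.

P_hyd ≈ 7.77 kW

V = 4Q/(πD²) = 0.8424 m/s; Re = 6.98×10^4; ε/D = 2.94×10^-5; f = 0.01933
h_f = f(L/D)V²/2g = 4.397 m
Total head H = z + h_f = 34.3 + 4.397 = 38.70 m
P_hyd = ρgQH = 822.0·9.81·0.0249·38.70 = 7.770 kW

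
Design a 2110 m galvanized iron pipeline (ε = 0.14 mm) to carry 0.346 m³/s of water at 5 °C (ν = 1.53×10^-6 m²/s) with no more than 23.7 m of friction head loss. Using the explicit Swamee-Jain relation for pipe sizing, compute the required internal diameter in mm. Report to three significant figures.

D ≈ 435 mm

Swamee-Jain (Type III): D = 0.66·[ε^1.25·(LQ²/(gh_f))^4.75 + ν·Q^9.4·(L/(gh_f))^5.2]^0.04
LQ²/(gh_f) = 1.086; L/(gh_f) = 9.075
Term 1 = ε^1.25·(…)^4.75 = 2.26×10^-5; Term 2 = ν·Q^9.4·(…)^5.2 = 6.81×10^-6
D = 0.66·(2.26×10^-5 + 6.81×10^-6)^0.04 = 0.4348 m = 435 mm
Check: V = 2.33 m/s, Re = 6.62×10^5, f = 0.01627, h_f = 21.9 m ≈ 23.7 m ✓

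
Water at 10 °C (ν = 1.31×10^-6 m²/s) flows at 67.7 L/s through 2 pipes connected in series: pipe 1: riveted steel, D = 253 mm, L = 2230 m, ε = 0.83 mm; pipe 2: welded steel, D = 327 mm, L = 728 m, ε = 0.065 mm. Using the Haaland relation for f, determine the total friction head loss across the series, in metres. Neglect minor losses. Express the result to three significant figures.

Pipe 1: V = 1.347 m/s, Re = 2.60×10^5, ε/D = 0.00328, f = 0.02733, h_1 = f(L/D)V²/2g = 22.26 m
Pipe 2: V = 0.8061 m/s, Re = 2.01×10^5, ε/D = 1.99×10^-4, f = 0.01685, h_2 = f(L/D)V²/2g = 1.243 m
Series → Q common, losses add: H = Σh = 23.51 m

H ≈ 23.5 m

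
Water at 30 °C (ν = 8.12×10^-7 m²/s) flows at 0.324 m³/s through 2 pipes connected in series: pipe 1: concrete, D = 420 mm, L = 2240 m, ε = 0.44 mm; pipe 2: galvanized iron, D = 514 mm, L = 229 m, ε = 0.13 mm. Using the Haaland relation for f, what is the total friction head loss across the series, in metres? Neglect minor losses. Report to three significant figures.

Pipe 1: V = 2.339 m/s, Re = 1.21×10^6, ε/D = 0.00105, f = 0.02011, h_1 = f(L/D)V²/2g = 29.90 m
Pipe 2: V = 1.561 m/s, Re = 9.88×10^5, ε/D = 2.53×10^-4, f = 0.01516, h_2 = f(L/D)V²/2g = 0.8395 m
Series → Q common, losses add: H = Σh = 30.74 m

H ≈ 30.7 m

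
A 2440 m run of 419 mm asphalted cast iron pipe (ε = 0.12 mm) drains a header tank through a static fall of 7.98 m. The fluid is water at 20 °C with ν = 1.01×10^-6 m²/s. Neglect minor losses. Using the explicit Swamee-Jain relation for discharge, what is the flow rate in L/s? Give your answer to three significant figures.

Swamee-Jain (Type II): Q = -0.965·√(gD⁵h_f/L)·ln[ε/(3.7D) + √(3.17ν²L/(gD³h_f))]
√(gD⁵h_f/L) = √(9.81·0.419⁵·7.98/2440) = 0.02036
ε/(3.7D) = 7.74×10^-5; √(3.17ν²L/(gD³h_f)) = 3.70×10^-5
Q = -0.965·0.02036·ln(1.144×10^-4) = 0.1783 m³/s
Check: V = 1.29 m/s, Re = 5.36×10^5, f = 0.01618, h_f = 8.03 m ≈ 7.98 m ✓

Q ≈ 178 L/s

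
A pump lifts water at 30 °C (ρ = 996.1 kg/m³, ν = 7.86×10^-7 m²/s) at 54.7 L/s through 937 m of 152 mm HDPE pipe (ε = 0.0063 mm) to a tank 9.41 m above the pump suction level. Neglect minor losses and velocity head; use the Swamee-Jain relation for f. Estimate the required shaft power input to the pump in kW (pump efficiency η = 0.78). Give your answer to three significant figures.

V = 4Q/(πD²) = 3.014 m/s; Re = 5.83×10^5; ε/D = 4.14×10^-5; f = 0.01342
h_f = f(L/D)V²/2g = 38.32 m
Total head H = z + h_f = 9.41 + 38.32 = 47.73 m
P_hyd = ρgQH = 996.1·9.81·0.0547·47.73 = 25.51 kW
P_shaft = P_hyd/η = 25.51/0.78 = 32.71 kW

P_shaft ≈ 32.7 kW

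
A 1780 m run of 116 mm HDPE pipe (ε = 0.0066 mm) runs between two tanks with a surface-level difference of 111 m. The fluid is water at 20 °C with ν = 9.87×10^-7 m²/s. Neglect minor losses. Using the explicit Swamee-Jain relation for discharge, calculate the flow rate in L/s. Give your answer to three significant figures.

Q ≈ 33.0 L/s

Swamee-Jain (Type II): Q = -0.965·√(gD⁵h_f/L)·ln[ε/(3.7D) + √(3.17ν²L/(gD³h_f))]
√(gD⁵h_f/L) = √(9.81·0.116⁵·111/1780) = 0.003585
ε/(3.7D) = 1.54×10^-5; √(3.17ν²L/(gD³h_f)) = 5.69×10^-5
Q = -0.965·0.003585·ln(7.225×10^-5) = 0.03298 m³/s
Check: V = 3.12 m/s, Re = 3.67×10^5, f = 0.01456, h_f = 111 m ≈ 111 m ✓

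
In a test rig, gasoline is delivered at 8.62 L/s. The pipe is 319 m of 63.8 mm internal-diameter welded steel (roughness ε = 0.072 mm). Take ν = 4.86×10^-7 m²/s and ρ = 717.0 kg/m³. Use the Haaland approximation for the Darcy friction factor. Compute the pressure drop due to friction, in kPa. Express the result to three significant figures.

V = 4Q/(πD²) = 4·0.00862/(π·0.0638²) = 2.696 m/s
Re = VD/ν = 2.696·0.0638/4.86×10^-7 = 3.54×10^5 → turbulent
ε/D = 0.072/63.8 = 0.00113
Haaland: f = 0.02094
h_f = f(L/D)V²/(2g) = 0.02094·(319/0.0638)·2.696²/(2·9.81) = 38.79 m
Δp = ρg·h_f = 717.0·9.81·38.79 = 272.8 kPa

Δp ≈ 273 kPa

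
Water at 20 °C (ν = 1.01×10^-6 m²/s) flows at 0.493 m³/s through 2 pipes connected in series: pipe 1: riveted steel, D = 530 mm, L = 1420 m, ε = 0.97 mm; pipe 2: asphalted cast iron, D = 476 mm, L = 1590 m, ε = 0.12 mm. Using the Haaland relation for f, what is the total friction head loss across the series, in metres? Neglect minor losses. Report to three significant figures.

H ≈ 35.3 m

Pipe 1: V = 2.235 m/s, Re = 1.17×10^6, ε/D = 0.00183, f = 0.02307, h_1 = f(L/D)V²/2g = 15.73 m
Pipe 2: V = 2.770 m/s, Re = 1.31×10^6, ε/D = 2.52×10^-4, f = 0.01499, h_2 = f(L/D)V²/2g = 19.59 m
Series → Q common, losses add: H = Σh = 35.32 m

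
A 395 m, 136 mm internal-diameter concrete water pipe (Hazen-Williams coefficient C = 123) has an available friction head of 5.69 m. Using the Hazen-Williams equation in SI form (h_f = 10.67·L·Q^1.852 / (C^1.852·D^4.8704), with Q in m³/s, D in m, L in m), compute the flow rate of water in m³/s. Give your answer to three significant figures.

Q ≈ 0.0183 m³/s

Rearranging: Q = [h_f·C^1.852·D^4.8704 / (10.67·L)]^(1/1.852)
Q = [5.69·123^1.852·0.136^4.8704 / (10.67·395)]^0.540 = 0.01827 m³/s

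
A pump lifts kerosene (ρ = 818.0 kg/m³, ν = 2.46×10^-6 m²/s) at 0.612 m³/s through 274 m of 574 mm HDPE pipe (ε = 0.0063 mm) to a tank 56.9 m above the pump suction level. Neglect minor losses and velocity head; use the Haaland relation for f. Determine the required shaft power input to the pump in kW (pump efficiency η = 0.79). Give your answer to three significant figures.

V = 4Q/(πD²) = 2.365 m/s; Re = 5.52×10^5; ε/D = 1.10×10^-5; f = 0.01297
h_f = f(L/D)V²/2g = 1.765 m
Total head H = z + h_f = 56.9 + 1.765 = 58.66 m
P_hyd = ρgQH = 818.0·9.81·0.612·58.66 = 288.1 kW
P_shaft = P_hyd/η = 288.1/0.79 = 364.7 kW

P_shaft ≈ 365 kW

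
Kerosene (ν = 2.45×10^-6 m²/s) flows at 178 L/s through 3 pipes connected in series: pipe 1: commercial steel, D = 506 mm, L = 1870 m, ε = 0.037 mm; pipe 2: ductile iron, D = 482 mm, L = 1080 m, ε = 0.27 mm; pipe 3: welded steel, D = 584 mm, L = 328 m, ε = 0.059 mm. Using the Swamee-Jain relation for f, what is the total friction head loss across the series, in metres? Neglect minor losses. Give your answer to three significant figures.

Pipe 1: V = 0.8852 m/s, Re = 1.83×10^5, ε/D = 7.31×10^-5, f = 0.01642, h_1 = f(L/D)V²/2g = 2.423 m
Pipe 2: V = 0.9755 m/s, Re = 1.92×10^5, ε/D = 5.60×10^-4, f = 0.01931, h_2 = f(L/D)V²/2g = 2.099 m
Pipe 3: V = 0.6645 m/s, Re = 1.58×10^5, ε/D = 1.01×10^-4, f = 0.01703, h_3 = f(L/D)V²/2g = 0.2152 m
Series → Q common, losses add: H = Σh = 4.737 m

H ≈ 4.74 m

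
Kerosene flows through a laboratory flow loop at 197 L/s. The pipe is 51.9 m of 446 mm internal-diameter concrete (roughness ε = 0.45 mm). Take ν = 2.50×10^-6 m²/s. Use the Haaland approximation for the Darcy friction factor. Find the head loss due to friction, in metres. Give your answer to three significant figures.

V = 4Q/(πD²) = 4·0.197/(π·0.446²) = 1.261 m/s
Re = VD/ν = 1.261·0.446/2.50×10^-6 = 2.25×10^5 → turbulent
ε/D = 0.45/446 = 0.00101
Haaland: f = 0.02082
h_f = f(L/D)V²/(2g) = 0.02082·(51.9/0.446)·1.261²/(2·9.81) = 0.1964 m

h_f ≈ 0.196 m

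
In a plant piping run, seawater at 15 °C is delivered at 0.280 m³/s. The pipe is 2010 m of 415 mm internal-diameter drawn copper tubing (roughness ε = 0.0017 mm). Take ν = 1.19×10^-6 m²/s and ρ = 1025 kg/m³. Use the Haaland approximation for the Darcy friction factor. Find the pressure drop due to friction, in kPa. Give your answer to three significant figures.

Δp ≈ 131 kPa

V = 4Q/(πD²) = 4·0.280/(π·0.415²) = 2.070 m/s
Re = VD/ν = 2.070·0.415/1.19×10^-6 = 7.22×10^5 → turbulent
ε/D = 0.0017/415 = 4.10×10^-6
Haaland: f = 0.01230
h_f = f(L/D)V²/(2g) = 0.01230·(2010/0.415)·2.070²/(2·9.81) = 13.01 m
Δp = ρg·h_f = 1025·9.81·13.01 = 130.9 kPa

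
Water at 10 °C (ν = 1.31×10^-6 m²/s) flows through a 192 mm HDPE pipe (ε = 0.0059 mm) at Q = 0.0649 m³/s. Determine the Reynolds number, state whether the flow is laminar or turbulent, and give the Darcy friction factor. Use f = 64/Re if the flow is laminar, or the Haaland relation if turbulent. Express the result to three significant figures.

V = 4Q/(πD²) = 2.242 m/s
Re = VD/ν = 2.242·0.192/1.31×10^-6 = 3.29×10^5
Re > 4000 → turbulent; ε/D = 3.07×10^-5
Haaland: f = 0.01438

Re ≈ 3.29×10^5; turbulent; f ≈ 0.0144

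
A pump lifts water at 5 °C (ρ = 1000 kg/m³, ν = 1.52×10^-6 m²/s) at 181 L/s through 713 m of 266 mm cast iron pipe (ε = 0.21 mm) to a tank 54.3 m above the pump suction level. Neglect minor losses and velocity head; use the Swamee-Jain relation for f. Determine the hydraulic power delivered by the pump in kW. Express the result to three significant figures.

V = 4Q/(πD²) = 3.257 m/s; Re = 5.70×10^5; ε/D = 7.89×10^-4; f = 0.01929
h_f = f(L/D)V²/2g = 27.96 m
Total head H = z + h_f = 54.3 + 27.96 = 82.26 m
P_hyd = ρgQH = 1000·9.81·0.181·82.26 = 146.1 kW

P_hyd ≈ 146 kW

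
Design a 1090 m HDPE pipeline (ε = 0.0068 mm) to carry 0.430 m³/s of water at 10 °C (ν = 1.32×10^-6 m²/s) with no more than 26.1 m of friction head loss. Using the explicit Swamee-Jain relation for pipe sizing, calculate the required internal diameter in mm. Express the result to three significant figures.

Swamee-Jain (Type III): D = 0.66·[ε^1.25·(LQ²/(gh_f))^4.75 + ν·Q^9.4·(L/(gh_f))^5.2]^0.04
LQ²/(gh_f) = 0.7871; L/(gh_f) = 4.257
Term 1 = ε^1.25·(…)^4.75 = 1.11×10^-7; Term 2 = ν·Q^9.4·(…)^5.2 = 8.84×10^-7
D = 0.66·(1.11×10^-7 + 8.84×10^-7)^0.04 = 0.3797 m = 380 mm
Check: V = 3.80 m/s, Re = 1.09×10^6, f = 0.01189, h_f = 25.1 m ≈ 26.1 m ✓

D ≈ 380 mm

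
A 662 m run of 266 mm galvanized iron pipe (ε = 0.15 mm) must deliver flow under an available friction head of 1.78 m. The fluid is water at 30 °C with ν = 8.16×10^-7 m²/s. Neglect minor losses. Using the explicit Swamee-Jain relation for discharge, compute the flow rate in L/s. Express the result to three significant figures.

Q ≈ 48.2 L/s

Swamee-Jain (Type II): Q = -0.965·√(gD⁵h_f/L)·ln[ε/(3.7D) + √(3.17ν²L/(gD³h_f))]
√(gD⁵h_f/L) = √(9.81·0.266⁵·1.78/662) = 0.005927
ε/(3.7D) = 1.52×10^-4; √(3.17ν²L/(gD³h_f)) = 6.52×10^-5
Q = -0.965·0.005927·ln(2.176×10^-4) = 0.04823 m³/s
Check: V = 0.868 m/s, Re = 2.83×10^5, f = 0.01876, h_f = 1.79 m ≈ 1.78 m ✓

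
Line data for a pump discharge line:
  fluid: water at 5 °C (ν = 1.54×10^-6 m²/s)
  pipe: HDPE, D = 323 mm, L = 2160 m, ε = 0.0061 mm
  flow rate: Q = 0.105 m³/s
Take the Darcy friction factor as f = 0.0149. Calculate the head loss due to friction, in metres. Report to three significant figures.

V = 4Q/(πD²) = 4·0.105/(π·0.323²) = 1.281 m/s
h_f = f(L/D)V²/(2g) = 0.01490·(2160/0.323)·1.281²/(2·9.81) = 8.339 m

h_f ≈ 8.34 m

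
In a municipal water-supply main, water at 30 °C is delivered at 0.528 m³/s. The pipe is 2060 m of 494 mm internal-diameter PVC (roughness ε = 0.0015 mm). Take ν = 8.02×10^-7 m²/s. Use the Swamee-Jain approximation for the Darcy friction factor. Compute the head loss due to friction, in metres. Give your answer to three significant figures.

h_f ≈ 17.3 m

V = 4Q/(πD²) = 4·0.528/(π·0.494²) = 2.755 m/s
Re = VD/ν = 2.755·0.494/8.02×10^-7 = 1.70×10^6 → turbulent
ε/D = 0.0015/494 = 3.04×10^-6
Swamee-Jain: f = 0.01075
h_f = f(L/D)V²/(2g) = 0.01075·(2060/0.494)·2.755²/(2·9.81) = 17.33 m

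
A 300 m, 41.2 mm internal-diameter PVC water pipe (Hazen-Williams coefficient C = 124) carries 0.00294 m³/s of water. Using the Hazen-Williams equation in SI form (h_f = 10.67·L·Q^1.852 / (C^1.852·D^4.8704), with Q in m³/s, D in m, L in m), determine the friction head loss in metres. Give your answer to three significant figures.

h_f ≈ 48.5 m

h_f = 10.67·300·0.00294^1.852 / (124^1.852·0.0412^4.8704) = 48.49 m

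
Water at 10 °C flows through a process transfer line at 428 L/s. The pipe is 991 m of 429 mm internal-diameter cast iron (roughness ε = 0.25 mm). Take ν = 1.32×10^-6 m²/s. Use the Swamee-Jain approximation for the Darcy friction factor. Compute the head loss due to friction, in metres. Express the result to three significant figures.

h_f ≈ 18.4 m

V = 4Q/(πD²) = 4·0.428/(π·0.429²) = 2.961 m/s
Re = VD/ν = 2.961·0.429/1.32×10^-6 = 9.62×10^5 → turbulent
ε/D = 0.25/429 = 5.83×10^-4
Swamee-Jain: f = 0.01785
h_f = f(L/D)V²/(2g) = 0.01785·(991/0.429)·2.961²/(2·9.81) = 18.43 m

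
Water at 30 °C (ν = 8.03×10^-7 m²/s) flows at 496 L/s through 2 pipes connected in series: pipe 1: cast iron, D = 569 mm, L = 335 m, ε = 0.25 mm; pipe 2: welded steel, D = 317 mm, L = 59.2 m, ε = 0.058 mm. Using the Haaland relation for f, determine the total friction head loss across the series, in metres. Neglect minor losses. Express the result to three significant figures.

Pipe 1: V = 1.951 m/s, Re = 1.38×10^6, ε/D = 4.39×10^-4, f = 0.01661, h_1 = f(L/D)V²/2g = 1.897 m
Pipe 2: V = 6.285 m/s, Re = 2.48×10^6, ε/D = 1.83×10^-4, f = 0.01390, h_2 = f(L/D)V²/2g = 5.225 m
Series → Q common, losses add: H = Σh = 7.122 m

H ≈ 7.12 m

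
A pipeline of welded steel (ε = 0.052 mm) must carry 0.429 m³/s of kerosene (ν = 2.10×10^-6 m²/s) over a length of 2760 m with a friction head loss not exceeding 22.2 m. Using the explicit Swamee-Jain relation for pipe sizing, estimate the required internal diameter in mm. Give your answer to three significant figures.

D ≈ 492 mm

Swamee-Jain (Type III): D = 0.66·[ε^1.25·(LQ²/(gh_f))^4.75 + ν·Q^9.4·(L/(gh_f))^5.2]^0.04
LQ²/(gh_f) = 2.332; L/(gh_f) = 12.67
Term 1 = ε^1.25·(…)^4.75 = 2.47×10^-4; Term 2 = ν·Q^9.4·(…)^5.2 = 4.00×10^-4
D = 0.66·(2.47×10^-4 + 4.00×10^-4)^0.04 = 0.4920 m = 492 mm
Check: V = 2.26 m/s, Re = 5.29×10^5, f = 0.01444, h_f = 21.0 m ≈ 22.2 m ✓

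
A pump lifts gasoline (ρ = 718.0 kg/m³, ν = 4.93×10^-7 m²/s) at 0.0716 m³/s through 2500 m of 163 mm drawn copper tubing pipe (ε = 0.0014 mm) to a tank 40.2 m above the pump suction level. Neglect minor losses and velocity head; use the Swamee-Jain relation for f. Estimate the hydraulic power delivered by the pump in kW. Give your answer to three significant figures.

V = 4Q/(πD²) = 3.431 m/s; Re = 1.13×10^6; ε/D = 8.59×10^-6; f = 0.01159
h_f = f(L/D)V²/2g = 106.7 m
Total head H = z + h_f = 40.2 + 106.7 = 146.9 m
P_hyd = ρgQH = 718.0·9.81·0.0716·146.9 = 74.09 kW

P_hyd ≈ 74.1 kW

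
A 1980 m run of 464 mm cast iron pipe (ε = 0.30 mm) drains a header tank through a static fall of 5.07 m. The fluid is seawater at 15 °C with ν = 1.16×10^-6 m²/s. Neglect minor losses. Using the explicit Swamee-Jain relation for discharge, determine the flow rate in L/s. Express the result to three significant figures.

Q ≈ 189 L/s

Swamee-Jain (Type II): Q = -0.965·√(gD⁵h_f/L)·ln[ε/(3.7D) + √(3.17ν²L/(gD³h_f))]
√(gD⁵h_f/L) = √(9.81·0.464⁵·5.07/1980) = 0.02324
ε/(3.7D) = 1.75×10^-4; √(3.17ν²L/(gD³h_f)) = 4.12×10^-5
Q = -0.965·0.02324·ln(2.160×10^-4) = 0.1893 m³/s
Check: V = 1.12 m/s, Re = 4.48×10^5, f = 0.01872, h_f = 5.10 m ≈ 5.07 m ✓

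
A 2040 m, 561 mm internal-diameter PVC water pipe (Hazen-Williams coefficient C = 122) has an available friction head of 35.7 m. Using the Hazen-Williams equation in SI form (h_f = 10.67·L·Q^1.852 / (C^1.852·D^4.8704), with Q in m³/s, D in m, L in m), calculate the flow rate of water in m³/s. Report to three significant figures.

Q ≈ 0.836 m³/s

Rearranging: Q = [h_f·C^1.852·D^4.8704 / (10.67·L)]^(1/1.852)
Q = [35.7·122^1.852·0.561^4.8704 / (10.67·2040)]^0.540 = 0.8362 m³/s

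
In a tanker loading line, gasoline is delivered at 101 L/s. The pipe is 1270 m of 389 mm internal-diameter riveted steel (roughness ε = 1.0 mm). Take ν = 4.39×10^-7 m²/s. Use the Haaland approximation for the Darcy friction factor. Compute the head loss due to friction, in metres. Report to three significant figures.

h_f ≈ 3.04 m

V = 4Q/(πD²) = 4·0.101/(π·0.389²) = 0.8498 m/s
Re = VD/ν = 0.8498·0.389/4.39×10^-7 = 7.53×10^5 → turbulent
ε/D = 1.0/389 = 0.00257
Haaland: f = 0.02530
h_f = f(L/D)V²/(2g) = 0.02530·(1270/0.389)·0.8498²/(2·9.81) = 3.040 m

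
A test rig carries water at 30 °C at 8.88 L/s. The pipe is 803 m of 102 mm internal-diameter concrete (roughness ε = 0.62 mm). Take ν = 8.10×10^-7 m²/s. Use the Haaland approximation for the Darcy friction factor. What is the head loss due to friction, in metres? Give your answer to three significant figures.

h_f ≈ 15.6 m

V = 4Q/(πD²) = 4·0.00888/(π·0.102²) = 1.087 m/s
Re = VD/ν = 1.087·0.102/8.10×10^-7 = 1.37×10^5 → turbulent
ε/D = 0.62/102 = 0.00608
Haaland: f = 0.03286
h_f = f(L/D)V²/(2g) = 0.03286·(803/0.102)·1.087²/(2·9.81) = 15.57 m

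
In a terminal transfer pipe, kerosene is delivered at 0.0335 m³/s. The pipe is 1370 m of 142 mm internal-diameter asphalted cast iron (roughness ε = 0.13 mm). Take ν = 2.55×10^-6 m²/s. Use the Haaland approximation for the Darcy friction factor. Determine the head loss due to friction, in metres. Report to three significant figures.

h_f ≈ 47.0 m

V = 4Q/(πD²) = 4·0.0335/(π·0.142²) = 2.115 m/s
Re = VD/ν = 2.115·0.142/2.55×10^-6 = 1.18×10^5 → turbulent
ε/D = 0.13/142 = 9.15×10^-4
Haaland: f = 0.02135
h_f = f(L/D)V²/(2g) = 0.02135·(1370/0.142)·2.115²/(2·9.81) = 46.99 m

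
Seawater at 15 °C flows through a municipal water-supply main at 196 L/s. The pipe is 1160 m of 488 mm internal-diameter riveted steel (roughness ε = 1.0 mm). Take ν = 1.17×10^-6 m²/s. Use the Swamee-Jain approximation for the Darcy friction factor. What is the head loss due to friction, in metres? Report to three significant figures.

V = 4Q/(πD²) = 4·0.196/(π·0.488²) = 1.048 m/s
Re = VD/ν = 1.048·0.488/1.17×10^-6 = 4.37×10^5 → turbulent
ε/D = 1.0/488 = 0.00205
Swamee-Jain: f = 0.02411
h_f = f(L/D)V²/(2g) = 0.02411·(1160/0.488)·1.048²/(2·9.81) = 3.207 m

h_f ≈ 3.21 m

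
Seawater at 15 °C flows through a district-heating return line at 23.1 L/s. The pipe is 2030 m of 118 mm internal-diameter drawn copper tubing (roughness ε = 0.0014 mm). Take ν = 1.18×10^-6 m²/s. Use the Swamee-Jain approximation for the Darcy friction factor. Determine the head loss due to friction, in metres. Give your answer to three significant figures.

h_f ≈ 60.6 m

V = 4Q/(πD²) = 4·0.0231/(π·0.118²) = 2.112 m/s
Re = VD/ν = 2.112·0.118/1.18×10^-6 = 2.11×10^5 → turbulent
ε/D = 0.0014/118 = 1.19×10^-5
Swamee-Jain: f = 0.01548
h_f = f(L/D)V²/(2g) = 0.01548·(2030/0.118)·2.112²/(2·9.81) = 60.57 m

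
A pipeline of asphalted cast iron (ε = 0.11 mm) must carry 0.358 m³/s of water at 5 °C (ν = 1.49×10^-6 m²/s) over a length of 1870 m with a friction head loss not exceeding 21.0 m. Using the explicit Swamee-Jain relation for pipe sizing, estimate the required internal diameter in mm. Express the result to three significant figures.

Swamee-Jain (Type III): D = 0.66·[ε^1.25·(LQ²/(gh_f))^4.75 + ν·Q^9.4·(L/(gh_f))^5.2]^0.04
LQ²/(gh_f) = 1.163; L/(gh_f) = 9.077
Term 1 = ε^1.25·(…)^4.75 = 2.31×10^-5; Term 2 = ν·Q^9.4·(…)^5.2 = 9.14×10^-6
D = 0.66·(2.31×10^-5 + 9.14×10^-6)^0.04 = 0.4364 m = 436 mm
Check: V = 2.39 m/s, Re = 7.01×10^5, f = 0.01561, h_f = 19.5 m ≈ 21.0 m ✓

D ≈ 436 mm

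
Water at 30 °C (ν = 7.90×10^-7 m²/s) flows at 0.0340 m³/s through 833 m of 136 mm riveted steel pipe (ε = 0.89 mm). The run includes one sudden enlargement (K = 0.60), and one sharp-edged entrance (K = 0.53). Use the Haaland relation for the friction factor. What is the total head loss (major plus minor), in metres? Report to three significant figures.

V = 4Q/(πD²) = 2.341 m/s; V²/2g = 0.2792 m
Re = 4.03×10^5, ε/D = 0.00654 → f = 0.03325 (Haaland)
Major: h_f = f(L/D)·V²/2g = 0.03325·6125·0.2792 = 56.86 m
Minor: ΣK = 1.13; h_m = ΣK·V²/2g = 0.3155 m
Total H_L = 56.86 + 0.3155 = 57.18 m

H_L ≈ 57.2 m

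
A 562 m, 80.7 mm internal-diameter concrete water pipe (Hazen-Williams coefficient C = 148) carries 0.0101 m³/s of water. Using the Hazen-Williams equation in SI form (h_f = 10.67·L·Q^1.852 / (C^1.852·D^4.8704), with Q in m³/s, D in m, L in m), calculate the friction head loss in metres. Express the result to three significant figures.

h_f ≈ 24.4 m

h_f = 10.67·562·0.0101^1.852 / (148^1.852·0.0807^4.8704) = 24.35 m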